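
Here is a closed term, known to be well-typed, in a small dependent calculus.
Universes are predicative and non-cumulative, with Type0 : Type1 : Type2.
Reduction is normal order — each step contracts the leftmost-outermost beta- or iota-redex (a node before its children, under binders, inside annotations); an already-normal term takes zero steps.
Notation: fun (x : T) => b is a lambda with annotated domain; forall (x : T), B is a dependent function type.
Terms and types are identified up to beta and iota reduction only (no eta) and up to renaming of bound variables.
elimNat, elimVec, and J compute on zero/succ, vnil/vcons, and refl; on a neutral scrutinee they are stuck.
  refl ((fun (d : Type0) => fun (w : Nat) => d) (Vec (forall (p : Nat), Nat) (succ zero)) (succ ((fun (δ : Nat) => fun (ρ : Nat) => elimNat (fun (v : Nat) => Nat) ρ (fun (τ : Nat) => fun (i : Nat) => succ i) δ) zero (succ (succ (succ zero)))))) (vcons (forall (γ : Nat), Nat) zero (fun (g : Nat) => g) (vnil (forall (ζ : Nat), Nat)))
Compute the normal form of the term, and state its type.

resulting normal form:
  refl (Vec (forall (d : Nat), Nat) (succ zero)) (vcons (forall (w : Nat), Nat) zero (fun (p : Nat) => p) (vnil (forall (δ : Nat), Nat)))
inferred type:
  Eq (Vec (forall (d : Nat), Nat) (succ zero)) (vcons (forall (w : Nat), Nat) zero (fun (p : Nat) => p) (vnil (forall (δ : Nat), Nat))) (vcons (forall (ρ : Nat), Nat) zero (fun (v : Nat) => v) (vnil (forall (τ : Nat), Nat)))
observation: 2 normal-order steps separate the term from its normal form.


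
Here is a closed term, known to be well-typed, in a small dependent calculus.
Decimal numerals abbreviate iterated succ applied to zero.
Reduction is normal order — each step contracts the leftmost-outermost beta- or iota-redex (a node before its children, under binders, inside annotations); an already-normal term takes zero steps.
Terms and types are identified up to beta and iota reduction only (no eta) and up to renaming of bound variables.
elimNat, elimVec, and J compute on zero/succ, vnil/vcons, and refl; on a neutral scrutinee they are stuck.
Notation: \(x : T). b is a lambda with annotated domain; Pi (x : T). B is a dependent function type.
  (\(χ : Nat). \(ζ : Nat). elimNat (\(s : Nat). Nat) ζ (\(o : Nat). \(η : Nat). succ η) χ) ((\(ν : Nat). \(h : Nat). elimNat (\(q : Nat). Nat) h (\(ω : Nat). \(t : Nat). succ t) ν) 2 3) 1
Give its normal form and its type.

normal form:
  6
inferred type:
  Nat


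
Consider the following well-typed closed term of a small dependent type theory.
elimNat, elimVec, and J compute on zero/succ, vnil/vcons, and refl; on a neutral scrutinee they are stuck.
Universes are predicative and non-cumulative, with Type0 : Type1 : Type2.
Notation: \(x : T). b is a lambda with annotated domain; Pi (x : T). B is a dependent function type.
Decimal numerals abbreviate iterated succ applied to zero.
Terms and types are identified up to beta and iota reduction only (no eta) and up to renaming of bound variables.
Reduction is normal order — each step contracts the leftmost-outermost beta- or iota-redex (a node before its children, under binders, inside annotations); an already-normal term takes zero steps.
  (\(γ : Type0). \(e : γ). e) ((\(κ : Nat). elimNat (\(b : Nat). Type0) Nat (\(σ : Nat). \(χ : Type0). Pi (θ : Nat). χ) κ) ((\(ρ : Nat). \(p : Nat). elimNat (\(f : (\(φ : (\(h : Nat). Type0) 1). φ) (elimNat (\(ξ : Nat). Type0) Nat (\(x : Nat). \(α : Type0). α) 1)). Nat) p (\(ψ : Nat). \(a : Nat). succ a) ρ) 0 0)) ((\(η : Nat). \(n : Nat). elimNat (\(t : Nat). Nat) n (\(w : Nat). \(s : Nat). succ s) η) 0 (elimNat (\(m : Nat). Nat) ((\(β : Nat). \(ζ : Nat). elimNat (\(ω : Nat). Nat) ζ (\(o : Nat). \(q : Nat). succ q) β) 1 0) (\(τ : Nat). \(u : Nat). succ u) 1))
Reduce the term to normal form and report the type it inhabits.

resulting normal form:
  2
type:
  Nat
observation: 15 normal-order steps separate the term from its normal form.


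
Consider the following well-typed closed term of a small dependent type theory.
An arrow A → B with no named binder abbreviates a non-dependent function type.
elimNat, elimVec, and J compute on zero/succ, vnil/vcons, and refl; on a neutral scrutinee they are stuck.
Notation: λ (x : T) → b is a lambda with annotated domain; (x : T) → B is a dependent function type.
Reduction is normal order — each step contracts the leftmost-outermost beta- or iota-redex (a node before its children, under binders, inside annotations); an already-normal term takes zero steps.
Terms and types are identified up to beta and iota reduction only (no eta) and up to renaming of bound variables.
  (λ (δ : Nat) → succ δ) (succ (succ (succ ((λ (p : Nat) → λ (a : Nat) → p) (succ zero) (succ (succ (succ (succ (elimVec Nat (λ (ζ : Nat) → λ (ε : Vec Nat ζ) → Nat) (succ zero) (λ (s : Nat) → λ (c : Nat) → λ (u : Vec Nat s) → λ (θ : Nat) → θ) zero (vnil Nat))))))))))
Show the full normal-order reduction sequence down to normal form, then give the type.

normal-order reduction sequence:
  (λ (δ : Nat) → succ δ) (succ (succ (succ ((λ (p : Nat) → λ (a : Nat) → p) (succ zero) (succ (succ (succ (succ (elimVec Nat (λ (ζ : Nat) → λ (ε : Vec Nat ζ) → Nat) (succ zero) (λ (s : Nat) → λ (c : Nat) → λ (u : Vec Nat s) → λ (θ : Nat) → θ) zero (vnil Nat))))))))))
  ~> succ (succ (succ (succ ((λ (δ : Nat) → λ (p : Nat) → δ) (succ zero) (succ (succ (succ (succ (elimVec Nat (λ (a : Nat) → λ (ζ : Vec Nat a) → Nat) (succ zero) (λ (ε : Nat) → λ (s : Nat) → λ (c : Vec Nat ε) → λ (u : Nat) → u) zero (vnil Nat))))))))))
  ~> succ (succ (succ (succ ((λ (δ : Nat) → succ zero) (succ (succ (succ (succ (elimVec Nat (λ (p : Nat) → λ (a : Vec Nat p) → Nat) (succ zero) (λ (ζ : Nat) → λ (ε : Nat) → λ (s : Vec Nat ζ) → λ (c : Nat) → c) zero (vnil Nat))))))))))
  ~> succ (succ (succ (succ (succ zero))))
type:
  Nat


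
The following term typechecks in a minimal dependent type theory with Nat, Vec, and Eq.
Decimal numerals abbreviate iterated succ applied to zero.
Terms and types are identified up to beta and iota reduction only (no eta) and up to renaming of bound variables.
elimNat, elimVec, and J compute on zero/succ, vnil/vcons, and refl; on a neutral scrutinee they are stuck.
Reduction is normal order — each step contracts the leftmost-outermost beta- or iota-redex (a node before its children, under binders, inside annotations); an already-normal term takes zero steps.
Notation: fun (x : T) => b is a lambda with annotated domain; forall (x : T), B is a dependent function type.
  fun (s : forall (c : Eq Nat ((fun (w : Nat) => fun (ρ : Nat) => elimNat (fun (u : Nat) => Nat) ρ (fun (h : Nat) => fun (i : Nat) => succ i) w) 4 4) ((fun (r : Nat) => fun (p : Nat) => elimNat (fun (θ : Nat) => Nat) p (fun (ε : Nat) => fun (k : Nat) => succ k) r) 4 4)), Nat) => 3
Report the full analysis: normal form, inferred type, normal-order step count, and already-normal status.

reduced normal form:
  fun (s : forall (c : Eq Nat 8 8), Nat) => 3
type:
  forall (s : forall (c : Eq Nat 8 8), Nat), Nat
steps to reach normal form (normal order): 30
term was already normal: no
first redex: a beta-redex


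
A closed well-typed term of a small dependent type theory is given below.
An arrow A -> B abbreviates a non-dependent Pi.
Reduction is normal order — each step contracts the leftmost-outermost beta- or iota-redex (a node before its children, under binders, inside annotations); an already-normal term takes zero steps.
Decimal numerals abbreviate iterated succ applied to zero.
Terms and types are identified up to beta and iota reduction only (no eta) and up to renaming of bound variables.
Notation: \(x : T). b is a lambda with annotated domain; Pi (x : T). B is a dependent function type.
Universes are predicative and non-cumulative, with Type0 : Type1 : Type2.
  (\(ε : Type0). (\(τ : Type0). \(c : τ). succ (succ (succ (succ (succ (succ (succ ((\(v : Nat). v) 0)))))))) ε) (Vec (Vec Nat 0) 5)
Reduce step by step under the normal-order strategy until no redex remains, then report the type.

normal-order reduction sequence:
  (\(ε : Type0). (\(τ : Type0). \(c : τ). succ (succ (succ (succ (succ (succ (succ ((\(v : Nat). v) 0)))))))) ε) (Vec (Vec Nat 0) 5)
  ~> (\(ε : Type0). \(τ : ε). succ (succ (succ (succ (succ (succ (succ ((\(c : Nat). c) 0)))))))) (Vec (Vec Nat 0) 5)
  ~> \(ε : Vec (Vec Nat 0) 5). succ (succ (succ (succ (succ (succ (succ ((\(τ : Nat). τ) 0)))))))
  ~> \(ε : Vec (Vec Nat 0) 5). 7
type:
  Vec (Vec Nat 0) 5 -> Nat


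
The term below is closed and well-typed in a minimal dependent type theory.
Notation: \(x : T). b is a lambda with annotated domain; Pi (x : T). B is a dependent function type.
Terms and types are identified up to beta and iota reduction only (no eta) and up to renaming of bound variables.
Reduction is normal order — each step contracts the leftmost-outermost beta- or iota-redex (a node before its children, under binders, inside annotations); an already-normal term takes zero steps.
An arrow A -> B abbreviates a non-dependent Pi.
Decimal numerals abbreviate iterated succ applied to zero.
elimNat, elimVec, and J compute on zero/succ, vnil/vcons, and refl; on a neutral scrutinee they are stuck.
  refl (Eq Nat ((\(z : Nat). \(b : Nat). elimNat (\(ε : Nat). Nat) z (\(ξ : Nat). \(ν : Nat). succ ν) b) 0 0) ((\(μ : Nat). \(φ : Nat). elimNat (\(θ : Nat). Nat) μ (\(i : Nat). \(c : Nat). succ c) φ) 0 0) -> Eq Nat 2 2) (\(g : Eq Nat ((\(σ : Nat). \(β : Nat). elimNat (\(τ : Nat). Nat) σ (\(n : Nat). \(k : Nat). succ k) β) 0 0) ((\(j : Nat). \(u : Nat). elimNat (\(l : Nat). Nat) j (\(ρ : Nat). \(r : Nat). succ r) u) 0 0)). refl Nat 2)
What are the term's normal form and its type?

resulting normal form:
  refl (Eq Nat 0 0 -> Eq Nat 2 2) (\(z : Eq Nat 0 0). refl Nat 2)
type:
  Eq (Eq Nat 0 0 -> Eq Nat 2 2) (\(z : Eq Nat 0 0). refl Nat 2) (\(b : Eq Nat 0 0). refl Nat 2)
observation: 12 normal-order steps normalize the term, beginning with a beta-redex.


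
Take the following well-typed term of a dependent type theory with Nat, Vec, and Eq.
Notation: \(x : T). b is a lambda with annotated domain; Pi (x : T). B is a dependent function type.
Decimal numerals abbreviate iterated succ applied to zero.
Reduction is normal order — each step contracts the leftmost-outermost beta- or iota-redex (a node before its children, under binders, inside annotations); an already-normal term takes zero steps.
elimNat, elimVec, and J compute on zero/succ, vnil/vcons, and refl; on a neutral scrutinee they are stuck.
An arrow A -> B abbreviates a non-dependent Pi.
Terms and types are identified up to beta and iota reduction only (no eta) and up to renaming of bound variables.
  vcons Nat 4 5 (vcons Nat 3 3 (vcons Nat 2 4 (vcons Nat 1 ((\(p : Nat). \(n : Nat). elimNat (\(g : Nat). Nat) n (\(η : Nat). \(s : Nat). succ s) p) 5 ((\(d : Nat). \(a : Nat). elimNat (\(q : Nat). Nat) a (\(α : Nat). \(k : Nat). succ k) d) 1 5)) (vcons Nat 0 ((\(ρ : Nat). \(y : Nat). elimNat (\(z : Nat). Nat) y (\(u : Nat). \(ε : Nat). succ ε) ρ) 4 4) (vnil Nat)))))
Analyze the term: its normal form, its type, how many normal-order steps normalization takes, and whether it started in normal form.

normal form:
  vcons Nat 4 5 (vcons Nat 3 3 (vcons Nat 2 4 (vcons Nat 1 11 (vcons Nat 0 8 (vnil Nat)))))
the term's type:
  Vec Nat 5
normal-order step count: 39
term was already normal: no
first redex: a beta-redex


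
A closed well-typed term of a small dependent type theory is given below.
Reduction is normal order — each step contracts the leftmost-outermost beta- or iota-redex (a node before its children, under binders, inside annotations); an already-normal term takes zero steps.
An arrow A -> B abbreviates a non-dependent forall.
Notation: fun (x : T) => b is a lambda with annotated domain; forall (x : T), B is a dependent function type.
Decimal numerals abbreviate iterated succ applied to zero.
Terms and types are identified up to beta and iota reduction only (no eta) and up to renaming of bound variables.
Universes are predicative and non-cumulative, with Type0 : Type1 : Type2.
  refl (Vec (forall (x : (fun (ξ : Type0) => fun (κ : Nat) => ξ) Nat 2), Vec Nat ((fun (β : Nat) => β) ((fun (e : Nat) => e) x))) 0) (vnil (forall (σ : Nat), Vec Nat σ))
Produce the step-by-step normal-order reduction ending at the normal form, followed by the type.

normal-order reduction sequence:
  refl (Vec (forall (x : (fun (ξ : Type0) => fun (κ : Nat) => ξ) Nat 2), Vec Nat ((fun (β : Nat) => β) ((fun (e : Nat) => e) x))) 0) (vnil (forall (σ : Nat), Vec Nat σ))
  ~> refl (Vec (forall (x : (fun (ξ : Nat) => Nat) 2), Vec Nat ((fun (κ : Nat) => κ) ((fun (β : Nat) => β) x))) 0) (vnil (forall (e : Nat), Vec Nat e))
  ~> refl (Vec (forall (x : Nat), Vec Nat ((fun (ξ : Nat) => ξ) ((fun (κ : Nat) => κ) x))) 0) (vnil (forall (β : Nat), Vec Nat β))
  ~> refl (Vec (forall (x : Nat), Vec Nat ((fun (ξ : Nat) => ξ) x)) 0) (vnil (forall (κ : Nat), Vec Nat κ))
  ~> refl (Vec (forall (x : Nat), Vec Nat x) 0) (vnil (forall (ξ : Nat), Vec Nat ξ))
the term's type:
  Eq (Vec (forall (x : Nat), Vec Nat x) 0) (vnil (forall (ξ : Nat), Vec Nat ξ)) (vnil (forall (κ : Nat), Vec Nat κ))


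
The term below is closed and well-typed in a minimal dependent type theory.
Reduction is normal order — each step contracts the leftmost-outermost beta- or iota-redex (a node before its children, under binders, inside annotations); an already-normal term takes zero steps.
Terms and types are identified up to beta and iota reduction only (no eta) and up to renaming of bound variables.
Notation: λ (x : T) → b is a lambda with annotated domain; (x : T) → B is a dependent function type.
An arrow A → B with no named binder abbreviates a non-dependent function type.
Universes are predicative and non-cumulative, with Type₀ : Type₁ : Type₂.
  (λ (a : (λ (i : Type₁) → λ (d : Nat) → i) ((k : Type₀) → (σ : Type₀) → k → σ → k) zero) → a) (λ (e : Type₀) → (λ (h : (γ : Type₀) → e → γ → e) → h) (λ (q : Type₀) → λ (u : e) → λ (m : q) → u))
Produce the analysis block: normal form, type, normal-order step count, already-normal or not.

normal form:
  λ (a : Type₀) → λ (i : Type₀) → λ (d : a) → λ (k : i) → d
inferred type:
  (a : Type₀) → (i : Type₀) → a → i → a
steps to reach normal form (normal order): 2
term was already normal: no
first redex: a beta-redex


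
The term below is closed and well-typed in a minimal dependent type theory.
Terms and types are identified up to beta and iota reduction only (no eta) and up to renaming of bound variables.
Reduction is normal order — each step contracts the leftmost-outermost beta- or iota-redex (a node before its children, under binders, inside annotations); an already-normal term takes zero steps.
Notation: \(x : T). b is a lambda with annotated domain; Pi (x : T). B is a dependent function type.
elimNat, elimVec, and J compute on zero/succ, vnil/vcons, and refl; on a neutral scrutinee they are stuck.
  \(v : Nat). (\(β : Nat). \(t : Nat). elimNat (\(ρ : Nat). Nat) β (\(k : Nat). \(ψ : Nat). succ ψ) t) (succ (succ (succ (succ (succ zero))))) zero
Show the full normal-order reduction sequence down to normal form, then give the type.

reduction (normal order):
  \(v : Nat). (\(β : Nat). \(t : Nat). elimNat (\(ρ : Nat). Nat) β (\(k : Nat). \(ψ : Nat). succ ψ) t) (succ (succ (succ (succ (succ zero))))) zero
  ~> \(v : Nat). (\(β : Nat). elimNat (\(t : Nat). Nat) (succ (succ (succ (succ (succ zero))))) (\(ρ : Nat). \(k : Nat). succ k) β) zero
  ~> \(v : Nat). elimNat (\(β : Nat). Nat) (succ (succ (succ (succ (succ zero))))) (\(t : Nat). \(ρ : Nat). succ ρ) zero
  ~> \(v : Nat). succ (succ (succ (succ (succ zero))))
type:
  Pi (v : Nat). Nat


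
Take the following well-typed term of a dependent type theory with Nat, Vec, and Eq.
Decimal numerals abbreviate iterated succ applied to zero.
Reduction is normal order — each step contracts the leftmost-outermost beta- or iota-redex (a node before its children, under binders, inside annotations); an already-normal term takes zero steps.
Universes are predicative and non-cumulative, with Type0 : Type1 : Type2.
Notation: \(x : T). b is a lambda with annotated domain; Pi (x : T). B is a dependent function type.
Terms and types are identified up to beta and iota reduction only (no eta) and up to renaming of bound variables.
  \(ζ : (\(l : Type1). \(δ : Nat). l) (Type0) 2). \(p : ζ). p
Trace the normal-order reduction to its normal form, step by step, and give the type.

reduction (normal order):
  \(ζ : (\(l : Type1). \(δ : Nat). l) (Type0) 2). \(p : ζ). p
  ~> \(ζ : (\(l : Nat). Type0) 2). \(δ : ζ). δ
  ~> \(ζ : Type0). \(l : ζ). l
the term's type:
  Pi (ζ : Type0). Pi (l : ζ). ζ


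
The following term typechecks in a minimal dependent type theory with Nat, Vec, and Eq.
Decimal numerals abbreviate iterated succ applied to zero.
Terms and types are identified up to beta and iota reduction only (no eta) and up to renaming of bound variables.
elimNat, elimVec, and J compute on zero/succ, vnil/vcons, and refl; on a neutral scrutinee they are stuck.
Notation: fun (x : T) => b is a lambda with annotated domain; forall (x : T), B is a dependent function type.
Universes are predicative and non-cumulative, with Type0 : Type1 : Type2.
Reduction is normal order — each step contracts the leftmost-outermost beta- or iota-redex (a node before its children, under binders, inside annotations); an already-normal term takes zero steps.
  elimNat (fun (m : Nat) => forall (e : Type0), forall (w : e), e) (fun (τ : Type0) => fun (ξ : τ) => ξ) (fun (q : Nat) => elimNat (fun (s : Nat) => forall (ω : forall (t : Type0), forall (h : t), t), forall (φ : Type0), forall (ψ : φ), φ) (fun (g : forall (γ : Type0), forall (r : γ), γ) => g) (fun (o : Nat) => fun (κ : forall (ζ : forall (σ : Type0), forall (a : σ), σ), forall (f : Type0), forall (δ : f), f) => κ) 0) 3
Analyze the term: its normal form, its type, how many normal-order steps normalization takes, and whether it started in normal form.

reduced normal form:
  fun (m : Type0) => fun (e : m) => e
inferred type:
  forall (m : Type0), forall (e : m), m
reduction steps (normal order): 13
started in normal form: no
first redex: an elimNat iota-redex


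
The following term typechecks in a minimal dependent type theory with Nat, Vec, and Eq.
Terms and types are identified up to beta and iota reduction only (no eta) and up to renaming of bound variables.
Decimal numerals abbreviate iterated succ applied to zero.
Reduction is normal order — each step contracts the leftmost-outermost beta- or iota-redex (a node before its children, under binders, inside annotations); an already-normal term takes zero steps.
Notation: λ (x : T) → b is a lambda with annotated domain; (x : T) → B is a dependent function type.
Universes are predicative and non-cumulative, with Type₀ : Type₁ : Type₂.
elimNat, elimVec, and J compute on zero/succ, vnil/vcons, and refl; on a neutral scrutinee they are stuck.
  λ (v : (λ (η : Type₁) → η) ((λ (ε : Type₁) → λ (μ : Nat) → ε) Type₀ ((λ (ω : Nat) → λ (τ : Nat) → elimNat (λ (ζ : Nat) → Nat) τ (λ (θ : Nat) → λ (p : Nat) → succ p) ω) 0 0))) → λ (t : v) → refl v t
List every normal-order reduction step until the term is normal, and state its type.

normal-order reduction sequence:
  λ (v : (λ (η : Type₁) → η) ((λ (ε : Type₁) → λ (μ : Nat) → ε) Type₀ ((λ (ω : Nat) → λ (τ : Nat) → elimNat (λ (ζ : Nat) → Nat) τ (λ (θ : Nat) → λ (p : Nat) → succ p) ω) 0 0))) → λ (t : v) → refl v t
  ~> λ (v : (λ (η : Type₁) → λ (ε : Nat) → η) Type₀ ((λ (μ : Nat) → λ (ω : Nat) → elimNat (λ (τ : Nat) → Nat) ω (λ (ζ : Nat) → λ (θ : Nat) → succ θ) μ) 0 0)) → λ (p : v) → refl v p
  ~> λ (v : (λ (η : Nat) → Type₀) ((λ (ε : Nat) → λ (μ : Nat) → elimNat (λ (ω : Nat) → Nat) μ (λ (τ : Nat) → λ (ζ : Nat) → succ ζ) ε) 0 0)) → λ (θ : v) → refl v θ
  ~> λ (v : Type₀) → λ (η : v) → refl v η
the term's type:
  (v : Type₀) → (η : v) → Eq v η η


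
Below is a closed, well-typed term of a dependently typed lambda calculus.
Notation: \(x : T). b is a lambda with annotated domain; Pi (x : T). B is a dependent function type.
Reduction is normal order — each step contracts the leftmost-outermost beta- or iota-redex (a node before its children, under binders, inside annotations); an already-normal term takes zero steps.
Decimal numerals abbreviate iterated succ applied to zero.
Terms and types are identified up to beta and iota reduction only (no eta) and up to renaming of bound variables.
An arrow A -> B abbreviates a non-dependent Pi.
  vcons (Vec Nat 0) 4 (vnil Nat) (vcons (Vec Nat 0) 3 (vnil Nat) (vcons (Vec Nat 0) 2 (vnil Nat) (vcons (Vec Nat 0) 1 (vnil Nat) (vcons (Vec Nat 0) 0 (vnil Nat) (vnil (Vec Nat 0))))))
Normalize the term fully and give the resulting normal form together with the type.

resulting normal form:
  vcons (Vec Nat 0) 4 (vnil Nat) (vcons (Vec Nat 0) 3 (vnil Nat) (vcons (Vec Nat 0) 2 (vnil Nat) (vcons (Vec Nat 0) 1 (vnil Nat) (vcons (Vec Nat 0) 0 (vnil Nat) (vnil (Vec Nat 0))))))
type:
  Vec (Vec Nat 0) 5
observation: no redex remains anywhere in the term; it is its own normal form.


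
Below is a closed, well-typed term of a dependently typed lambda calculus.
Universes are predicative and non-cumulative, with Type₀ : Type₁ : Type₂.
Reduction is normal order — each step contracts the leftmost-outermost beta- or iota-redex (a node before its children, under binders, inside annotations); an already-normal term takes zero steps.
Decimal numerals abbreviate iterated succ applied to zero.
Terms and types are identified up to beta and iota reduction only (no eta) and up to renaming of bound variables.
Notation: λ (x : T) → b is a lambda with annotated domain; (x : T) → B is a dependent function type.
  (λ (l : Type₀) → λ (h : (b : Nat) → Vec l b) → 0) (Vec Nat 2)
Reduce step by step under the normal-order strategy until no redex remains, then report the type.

reduction (normal order):
  (λ (l : Type₀) → λ (h : (b : Nat) → Vec l b) → 0) (Vec Nat 2)
  ~> λ (l : (h : Nat) → Vec (Vec Nat 2) h) → 0
the term's type:
  (l : (h : Nat) → Vec (Vec Nat 2) h) → Nat


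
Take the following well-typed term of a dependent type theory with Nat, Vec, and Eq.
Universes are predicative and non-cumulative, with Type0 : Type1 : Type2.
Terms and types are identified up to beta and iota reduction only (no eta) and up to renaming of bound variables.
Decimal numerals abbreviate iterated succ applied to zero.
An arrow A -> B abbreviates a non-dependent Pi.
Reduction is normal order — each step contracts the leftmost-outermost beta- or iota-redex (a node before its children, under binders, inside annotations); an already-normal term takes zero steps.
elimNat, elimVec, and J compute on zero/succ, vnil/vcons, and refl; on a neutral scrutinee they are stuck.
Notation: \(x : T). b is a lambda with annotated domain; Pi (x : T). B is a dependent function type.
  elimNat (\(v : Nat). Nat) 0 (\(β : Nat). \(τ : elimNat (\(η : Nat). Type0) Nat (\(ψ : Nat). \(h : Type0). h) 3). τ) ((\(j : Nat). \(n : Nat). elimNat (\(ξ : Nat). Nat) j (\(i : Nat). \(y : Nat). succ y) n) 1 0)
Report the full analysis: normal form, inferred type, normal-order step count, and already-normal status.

resulting normal form:
  0
inferred type:
  Nat
reduction steps (normal order): 17
term was already normal: no
first contracted redex: an elimNat iota-redex


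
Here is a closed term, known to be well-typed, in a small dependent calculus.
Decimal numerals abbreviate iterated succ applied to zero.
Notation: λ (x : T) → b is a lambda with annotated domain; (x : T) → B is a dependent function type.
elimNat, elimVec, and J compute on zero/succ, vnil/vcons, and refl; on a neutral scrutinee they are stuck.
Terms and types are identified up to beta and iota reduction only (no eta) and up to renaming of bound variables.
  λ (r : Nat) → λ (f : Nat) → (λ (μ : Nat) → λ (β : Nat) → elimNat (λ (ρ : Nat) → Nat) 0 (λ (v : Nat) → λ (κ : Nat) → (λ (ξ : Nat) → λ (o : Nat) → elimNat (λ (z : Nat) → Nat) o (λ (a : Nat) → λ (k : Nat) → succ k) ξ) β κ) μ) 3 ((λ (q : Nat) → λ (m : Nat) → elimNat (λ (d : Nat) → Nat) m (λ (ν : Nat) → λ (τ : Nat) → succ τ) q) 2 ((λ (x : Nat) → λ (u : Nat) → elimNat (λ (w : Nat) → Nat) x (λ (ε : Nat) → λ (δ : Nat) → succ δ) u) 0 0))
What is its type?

type:
  (r : Nat) → (f : Nat) → Nat


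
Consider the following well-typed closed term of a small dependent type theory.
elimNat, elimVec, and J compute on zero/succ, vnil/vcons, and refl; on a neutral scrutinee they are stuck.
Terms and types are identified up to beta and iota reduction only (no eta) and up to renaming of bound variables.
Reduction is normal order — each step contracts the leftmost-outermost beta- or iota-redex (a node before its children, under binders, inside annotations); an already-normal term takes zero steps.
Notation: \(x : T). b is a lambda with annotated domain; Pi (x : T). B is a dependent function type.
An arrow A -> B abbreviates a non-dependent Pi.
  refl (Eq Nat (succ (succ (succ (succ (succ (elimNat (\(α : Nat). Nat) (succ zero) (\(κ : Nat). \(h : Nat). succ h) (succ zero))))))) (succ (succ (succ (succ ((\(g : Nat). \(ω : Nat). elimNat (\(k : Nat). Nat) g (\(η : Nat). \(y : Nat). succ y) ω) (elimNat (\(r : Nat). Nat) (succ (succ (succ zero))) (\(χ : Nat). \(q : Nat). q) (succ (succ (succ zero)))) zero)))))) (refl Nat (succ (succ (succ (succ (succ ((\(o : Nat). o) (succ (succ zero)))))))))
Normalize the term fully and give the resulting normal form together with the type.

resulting normal form:
  refl (Eq Nat (succ (succ (succ (succ (succ (succ (succ zero))))))) (succ (succ (succ (succ (succ (succ (succ zero)))))))) (refl Nat (succ (succ (succ (succ (succ (succ (succ zero))))))))
the term's type:
  Eq (Eq Nat (succ (succ (succ (succ (succ (succ (succ zero))))))) (succ (succ (succ (succ (succ (succ (succ zero)))))))) (refl Nat (succ (succ (succ (succ (succ (succ (succ zero)))))))) (refl Nat (succ (succ (succ (succ (succ (succ (succ zero))))))))
observation: contracting an elimNat iota-redex first, the term normalizes in 18 steps.


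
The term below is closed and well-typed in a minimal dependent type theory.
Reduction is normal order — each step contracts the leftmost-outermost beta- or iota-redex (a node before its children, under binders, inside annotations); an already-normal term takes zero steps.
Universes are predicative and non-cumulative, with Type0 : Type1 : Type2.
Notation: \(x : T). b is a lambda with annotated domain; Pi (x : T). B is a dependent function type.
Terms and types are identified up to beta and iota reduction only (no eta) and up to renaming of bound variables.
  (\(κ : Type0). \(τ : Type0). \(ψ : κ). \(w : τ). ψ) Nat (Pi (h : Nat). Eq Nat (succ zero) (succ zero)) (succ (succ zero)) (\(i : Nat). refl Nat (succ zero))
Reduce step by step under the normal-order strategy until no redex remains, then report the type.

normal-order reduction:
  (\(κ : Type0). \(τ : Type0). \(ψ : κ). \(w : τ). ψ) Nat (Pi (h : Nat). Eq Nat (succ zero) (succ zero)) (succ (succ zero)) (\(i : Nat). refl Nat (succ zero))
  ~> (\(κ : Type0). \(τ : Nat). \(ψ : κ). τ) (Pi (w : Nat). Eq Nat (succ zero) (succ zero)) (succ (succ zero)) (\(h : Nat). refl Nat (succ zero))
  ~> (\(κ : Nat). \(τ : Pi (ψ : Nat). Eq Nat (succ zero) (succ zero)). κ) (succ (succ zero)) (\(w : Nat). refl Nat (succ zero))
  ~> (\(κ : Pi (τ : Nat). Eq Nat (succ zero) (succ zero)). succ (succ zero)) (\(ψ : Nat). refl Nat (succ zero))
  ~> succ (succ zero)
inferred type:
  Nat


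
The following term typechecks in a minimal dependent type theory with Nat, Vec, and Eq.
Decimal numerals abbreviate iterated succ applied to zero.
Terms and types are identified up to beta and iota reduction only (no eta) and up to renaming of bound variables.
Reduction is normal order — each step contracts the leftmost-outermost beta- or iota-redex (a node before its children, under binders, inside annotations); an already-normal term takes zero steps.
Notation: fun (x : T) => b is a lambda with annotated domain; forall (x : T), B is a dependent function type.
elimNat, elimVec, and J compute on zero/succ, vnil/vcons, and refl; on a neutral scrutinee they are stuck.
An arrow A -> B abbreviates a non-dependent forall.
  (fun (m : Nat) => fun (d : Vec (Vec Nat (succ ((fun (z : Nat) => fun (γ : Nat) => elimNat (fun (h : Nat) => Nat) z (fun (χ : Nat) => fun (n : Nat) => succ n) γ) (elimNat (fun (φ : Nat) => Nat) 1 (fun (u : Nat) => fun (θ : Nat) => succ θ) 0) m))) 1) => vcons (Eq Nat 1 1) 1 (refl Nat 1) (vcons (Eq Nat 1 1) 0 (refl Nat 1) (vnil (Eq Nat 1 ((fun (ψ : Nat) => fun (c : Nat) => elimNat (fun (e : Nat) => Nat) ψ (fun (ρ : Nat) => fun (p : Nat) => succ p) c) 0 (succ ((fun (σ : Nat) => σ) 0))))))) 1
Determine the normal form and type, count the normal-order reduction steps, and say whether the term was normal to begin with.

resulting normal form:
  fun (m : Vec (Vec Nat 3) 1) => vcons (Eq Nat 1 1) 1 (refl Nat 1) (vcons (Eq Nat 1 1) 0 (refl Nat 1) (vnil (Eq Nat 1 1)))
type:
  Vec (Vec Nat 3) 1 -> Vec (Eq Nat 1 1) 2
normal-order step count: 15
term was already normal: no
first redex: a beta-redex


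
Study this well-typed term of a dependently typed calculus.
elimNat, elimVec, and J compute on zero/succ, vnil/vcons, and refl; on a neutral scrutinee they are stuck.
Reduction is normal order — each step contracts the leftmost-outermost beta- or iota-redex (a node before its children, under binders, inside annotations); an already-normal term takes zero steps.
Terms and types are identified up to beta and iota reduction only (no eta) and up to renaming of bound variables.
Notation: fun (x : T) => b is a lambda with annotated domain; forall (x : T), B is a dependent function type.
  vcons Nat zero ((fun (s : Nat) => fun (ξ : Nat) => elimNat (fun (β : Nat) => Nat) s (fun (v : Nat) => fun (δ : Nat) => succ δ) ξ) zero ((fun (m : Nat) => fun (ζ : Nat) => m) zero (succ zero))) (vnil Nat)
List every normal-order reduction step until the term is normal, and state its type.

normal-order reduction:
  vcons Nat zero ((fun (s : Nat) => fun (ξ : Nat) => elimNat (fun (β : Nat) => Nat) s (fun (v : Nat) => fun (δ : Nat) => succ δ) ξ) zero ((fun (m : Nat) => fun (ζ : Nat) => m) zero (succ zero))) (vnil Nat)
  ~> vcons Nat zero ((fun (s : Nat) => elimNat (fun (ξ : Nat) => Nat) zero (fun (β : Nat) => fun (v : Nat) => succ v) s) ((fun (δ : Nat) => fun (m : Nat) => δ) zero (succ zero))) (vnil Nat)
  ~> vcons Nat zero (elimNat (fun (s : Nat) => Nat) zero (fun (ξ : Nat) => fun (β : Nat) => succ β) ((fun (v : Nat) => fun (δ : Nat) => v) zero (succ zero))) (vnil Nat)
  ~> vcons Nat zero (elimNat (fun (s : Nat) => Nat) zero (fun (ξ : Nat) => fun (β : Nat) => succ β) ((fun (v : Nat) => zero) (succ zero))) (vnil Nat)
  ~> vcons Nat zero (elimNat (fun (s : Nat) => Nat) zero (fun (ξ : Nat) => fun (β : Nat) => succ β) zero) (vnil Nat)
  ~> vcons Nat zero zero (vnil Nat)
the term's type:
  Vec Nat (succ zero)


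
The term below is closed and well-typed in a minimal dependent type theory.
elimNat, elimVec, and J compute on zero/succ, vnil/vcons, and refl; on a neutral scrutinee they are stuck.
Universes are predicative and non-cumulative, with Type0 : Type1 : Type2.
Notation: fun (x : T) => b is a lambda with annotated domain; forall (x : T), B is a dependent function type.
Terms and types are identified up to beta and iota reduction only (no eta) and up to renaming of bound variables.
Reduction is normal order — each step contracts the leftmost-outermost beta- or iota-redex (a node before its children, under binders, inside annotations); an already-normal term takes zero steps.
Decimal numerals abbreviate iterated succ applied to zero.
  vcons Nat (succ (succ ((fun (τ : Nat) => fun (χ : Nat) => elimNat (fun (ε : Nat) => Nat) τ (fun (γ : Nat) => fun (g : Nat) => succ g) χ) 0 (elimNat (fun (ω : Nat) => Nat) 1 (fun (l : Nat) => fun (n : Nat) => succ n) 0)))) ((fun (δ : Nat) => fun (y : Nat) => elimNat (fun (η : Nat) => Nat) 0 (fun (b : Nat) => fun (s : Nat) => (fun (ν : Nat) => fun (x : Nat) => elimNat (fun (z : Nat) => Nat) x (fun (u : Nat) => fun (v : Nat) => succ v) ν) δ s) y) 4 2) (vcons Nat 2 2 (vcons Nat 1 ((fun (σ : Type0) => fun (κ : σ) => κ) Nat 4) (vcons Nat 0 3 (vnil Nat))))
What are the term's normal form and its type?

reduced normal form:
  vcons Nat 3 8 (vcons Nat 2 2 (vcons Nat 1 4 (vcons Nat 0 3 (vnil Nat))))
inferred type:
  Vec Nat 4
observation: contracting a beta-redex first, the term normalizes in 48 steps.


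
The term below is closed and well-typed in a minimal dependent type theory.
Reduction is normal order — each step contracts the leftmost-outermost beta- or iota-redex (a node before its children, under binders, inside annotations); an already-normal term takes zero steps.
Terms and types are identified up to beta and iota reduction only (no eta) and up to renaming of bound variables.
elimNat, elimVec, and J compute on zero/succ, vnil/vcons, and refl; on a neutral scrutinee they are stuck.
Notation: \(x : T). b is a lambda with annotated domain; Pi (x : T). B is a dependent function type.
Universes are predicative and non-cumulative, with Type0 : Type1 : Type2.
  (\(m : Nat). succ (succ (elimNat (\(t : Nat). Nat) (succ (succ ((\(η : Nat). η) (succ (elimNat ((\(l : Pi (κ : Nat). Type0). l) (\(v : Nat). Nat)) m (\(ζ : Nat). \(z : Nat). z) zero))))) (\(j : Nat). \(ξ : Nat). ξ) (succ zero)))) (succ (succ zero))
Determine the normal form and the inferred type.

reduced normal form:
  succ (succ (succ (succ (succ (succ (succ zero))))))
the term's type:
  Nat
observation: the first redex contracted is a beta-redex; the normal form is reached in 7 normal-order steps.


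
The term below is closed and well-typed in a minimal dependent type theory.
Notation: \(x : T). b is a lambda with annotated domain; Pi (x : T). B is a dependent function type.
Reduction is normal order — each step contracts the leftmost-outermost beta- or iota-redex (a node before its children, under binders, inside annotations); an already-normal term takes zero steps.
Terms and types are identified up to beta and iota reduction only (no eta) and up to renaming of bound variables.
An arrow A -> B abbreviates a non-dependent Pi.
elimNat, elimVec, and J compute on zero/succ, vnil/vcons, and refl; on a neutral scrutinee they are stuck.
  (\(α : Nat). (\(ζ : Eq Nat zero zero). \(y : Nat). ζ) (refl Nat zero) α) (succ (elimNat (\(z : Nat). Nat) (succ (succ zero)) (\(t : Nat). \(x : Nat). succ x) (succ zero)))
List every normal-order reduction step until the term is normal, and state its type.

normal-order reduction:
  (\(α : Nat). (\(ζ : Eq Nat zero zero). \(y : Nat). ζ) (refl Nat zero) α) (succ (elimNat (\(z : Nat). Nat) (succ (succ zero)) (\(t : Nat). \(x : Nat). succ x) (succ zero)))
  ~> (\(α : Eq Nat zero zero). \(ζ : Nat). α) (refl Nat zero) (succ (elimNat (\(y : Nat). Nat) (succ (succ zero)) (\(z : Nat). \(t : Nat). succ t) (succ zero)))
  ~> (\(α : Nat). refl Nat zero) (succ (elimNat (\(ζ : Nat). Nat) (succ (succ zero)) (\(y : Nat). \(z : Nat). succ z) (succ zero)))
  ~> refl Nat zero
inferred type:
  Eq Nat zero zero


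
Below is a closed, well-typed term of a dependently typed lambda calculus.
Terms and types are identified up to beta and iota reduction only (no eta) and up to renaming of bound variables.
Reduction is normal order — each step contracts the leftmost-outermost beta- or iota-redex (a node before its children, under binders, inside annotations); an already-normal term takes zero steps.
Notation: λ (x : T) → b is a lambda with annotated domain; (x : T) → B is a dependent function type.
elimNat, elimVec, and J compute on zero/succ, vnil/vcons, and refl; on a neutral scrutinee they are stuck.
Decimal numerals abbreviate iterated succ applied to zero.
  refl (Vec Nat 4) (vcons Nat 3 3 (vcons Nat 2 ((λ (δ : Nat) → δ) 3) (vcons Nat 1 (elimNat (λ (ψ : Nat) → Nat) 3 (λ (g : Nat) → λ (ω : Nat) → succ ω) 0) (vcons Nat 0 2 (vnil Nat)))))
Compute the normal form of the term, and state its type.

resulting normal form:
  refl (Vec Nat 4) (vcons Nat 3 3 (vcons Nat 2 3 (vcons Nat 1 3 (vcons Nat 0 2 (vnil Nat)))))
type:
  Eq (Vec Nat 4) (vcons Nat 3 3 (vcons Nat 2 3 (vcons Nat 1 3 (vcons Nat 0 2 (vnil Nat))))) (vcons Nat 3 3 (vcons Nat 2 3 (vcons Nat 1 3 (vcons Nat 0 2 (vnil Nat)))))
observation: the first redex contracted is a beta-redex; the normal form is reached in 2 normal-order steps.


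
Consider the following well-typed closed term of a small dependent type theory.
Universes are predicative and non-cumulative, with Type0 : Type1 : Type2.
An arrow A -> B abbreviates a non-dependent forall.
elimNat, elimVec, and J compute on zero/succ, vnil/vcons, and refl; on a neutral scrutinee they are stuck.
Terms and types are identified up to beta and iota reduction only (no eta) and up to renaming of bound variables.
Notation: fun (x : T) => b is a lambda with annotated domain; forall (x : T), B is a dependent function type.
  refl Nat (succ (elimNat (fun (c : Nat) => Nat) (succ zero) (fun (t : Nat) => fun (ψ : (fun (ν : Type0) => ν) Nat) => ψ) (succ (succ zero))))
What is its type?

the term's type:
  Eq Nat (succ (succ zero)) (succ (succ zero))


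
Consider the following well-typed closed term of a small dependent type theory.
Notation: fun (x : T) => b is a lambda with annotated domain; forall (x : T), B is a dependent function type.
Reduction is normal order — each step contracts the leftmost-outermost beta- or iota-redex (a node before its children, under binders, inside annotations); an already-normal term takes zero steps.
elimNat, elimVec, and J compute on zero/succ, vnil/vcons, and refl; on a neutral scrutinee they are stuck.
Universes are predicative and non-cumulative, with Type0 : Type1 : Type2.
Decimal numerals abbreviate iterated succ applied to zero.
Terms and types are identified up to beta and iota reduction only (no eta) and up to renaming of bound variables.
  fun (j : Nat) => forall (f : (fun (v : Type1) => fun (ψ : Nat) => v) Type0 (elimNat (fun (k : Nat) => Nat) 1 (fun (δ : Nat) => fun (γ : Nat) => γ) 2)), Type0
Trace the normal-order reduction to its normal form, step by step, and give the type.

normal-order reduction sequence:
  fun (j : Nat) => forall (f : (fun (v : Type1) => fun (ψ : Nat) => v) Type0 (elimNat (fun (k : Nat) => Nat) 1 (fun (δ : Nat) => fun (γ : Nat) => γ) 2)), Type0
  ~> fun (j : Nat) => forall (f : (fun (v : Nat) => Type0) (elimNat (fun (ψ : Nat) => Nat) 1 (fun (k : Nat) => fun (δ : Nat) => δ) 2)), Type0
  ~> fun (j : Nat) => forall (f : Type0), Type0
the term's type:
  forall (j : Nat), Type1


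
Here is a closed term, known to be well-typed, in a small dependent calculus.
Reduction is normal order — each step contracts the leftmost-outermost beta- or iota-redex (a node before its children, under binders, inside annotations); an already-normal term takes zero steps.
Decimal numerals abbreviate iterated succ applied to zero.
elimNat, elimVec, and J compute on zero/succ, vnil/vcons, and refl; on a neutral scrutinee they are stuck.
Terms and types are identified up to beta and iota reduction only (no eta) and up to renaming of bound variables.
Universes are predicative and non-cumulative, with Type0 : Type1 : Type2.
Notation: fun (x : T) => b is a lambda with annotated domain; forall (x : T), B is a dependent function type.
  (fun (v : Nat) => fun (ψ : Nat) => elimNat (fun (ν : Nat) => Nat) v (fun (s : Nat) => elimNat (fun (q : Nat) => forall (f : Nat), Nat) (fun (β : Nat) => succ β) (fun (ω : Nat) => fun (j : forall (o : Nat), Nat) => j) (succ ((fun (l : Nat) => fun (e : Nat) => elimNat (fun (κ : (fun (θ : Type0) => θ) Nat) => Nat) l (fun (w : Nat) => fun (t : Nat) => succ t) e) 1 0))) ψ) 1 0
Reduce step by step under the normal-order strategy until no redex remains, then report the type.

normal-order reduction:
  (fun (v : Nat) => fun (ψ : Nat) => elimNat (fun (ν : Nat) => Nat) v (fun (s : Nat) => elimNat (fun (q : Nat) => forall (f : Nat), Nat) (fun (β : Nat) => succ β) (fun (ω : Nat) => fun (j : forall (o : Nat), Nat) => j) (succ ((fun (l : Nat) => fun (e : Nat) => elimNat (fun (κ : (fun (θ : Type0) => θ) Nat) => Nat) l (fun (w : Nat) => fun (t : Nat) => succ t) e) 1 0))) ψ) 1 0
  ~> (fun (v : Nat) => elimNat (fun (ψ : Nat) => Nat) 1 (fun (ν : Nat) => elimNat (fun (s : Nat) => forall (q : Nat), Nat) (fun (f : Nat) => succ f) (fun (β : Nat) => fun (ω : forall (j : Nat), Nat) => ω) (succ ((fun (o : Nat) => fun (l : Nat) => elimNat (fun (e : (fun (κ : Type0) => κ) Nat) => Nat) o (fun (θ : Nat) => fun (w : Nat) => succ w) l) 1 0))) v) 0
  ~> elimNat (fun (v : Nat) => Nat) 1 (fun (ψ : Nat) => elimNat (fun (ν : Nat) => forall (s : Nat), Nat) (fun (q : Nat) => succ q) (fun (f : Nat) => fun (β : forall (ω : Nat), Nat) => β) (succ ((fun (j : Nat) => fun (o : Nat) => elimNat (fun (l : (fun (e : Type0) => e) Nat) => Nat) j (fun (κ : Nat) => fun (θ : Nat) => succ θ) o) 1 0))) 0
  ~> 1
the term's type:
  Nat
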